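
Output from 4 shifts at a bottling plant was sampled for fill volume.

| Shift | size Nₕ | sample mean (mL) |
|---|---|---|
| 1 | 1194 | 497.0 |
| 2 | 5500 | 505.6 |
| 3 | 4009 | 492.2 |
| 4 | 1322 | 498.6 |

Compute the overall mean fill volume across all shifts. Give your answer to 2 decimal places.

499.51

N = 1194 + 5500 + 4009 + 1322 = 12025.
Overall mean = Σ (Nₕ/N)·x̄ₕ — weight by population share, not a simple average.
Σ Nₕx̄ₕ = 1194·497.0 + 5500·505.6 + 4009·492.2 + 1322·498.6 = 593418 + 2780800 + 1973229.8 + 659149.2 = 6006597.
Divide by N: 6006597 / 12025 = 499.5091... → 499.51.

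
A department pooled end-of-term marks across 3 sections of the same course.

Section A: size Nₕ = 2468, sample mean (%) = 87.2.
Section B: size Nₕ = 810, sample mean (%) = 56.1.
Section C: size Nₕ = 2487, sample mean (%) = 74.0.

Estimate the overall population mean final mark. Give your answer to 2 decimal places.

77.14

N = 2468 + 810 + 2487 = 5765.
The stratified mean weights each stratum mean by its population share Nₕ/N.
Σ Nₕx̄ₕ = 2468·87.2 + 810·56.1 + 2487·74.0 = 215209.6 + 45441 + 184038 = 444688.6.
Divide by N: 444688.6 / 5765 = 77.1359... → 77.14.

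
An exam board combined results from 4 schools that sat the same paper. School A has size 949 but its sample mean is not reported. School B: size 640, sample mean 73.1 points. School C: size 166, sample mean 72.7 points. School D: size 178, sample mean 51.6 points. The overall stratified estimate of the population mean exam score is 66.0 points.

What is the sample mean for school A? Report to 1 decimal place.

62.7

Σ Nₕx̄ₕ = N·μ, so 949·x̄_A = 1933·66.0 − (640·73.1 + 166·72.7 + 178·51.6).
= 127578 − 68037 = 59541.
x̄_A = 59541 / 949 = 62.741... → 62.7.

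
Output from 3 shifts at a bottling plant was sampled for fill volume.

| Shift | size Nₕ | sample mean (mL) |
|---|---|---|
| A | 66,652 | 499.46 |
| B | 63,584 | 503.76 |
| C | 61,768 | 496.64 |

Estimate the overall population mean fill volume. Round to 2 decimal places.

499.98

x̄_st = (Σ Nₕx̄ₕ) / (Σ Nₕ) = (66652·499.46 + 63584·503.76 + 61768·496.64) / 192004
= 95997543.28 / 192004 = 499.9768... → 499.98.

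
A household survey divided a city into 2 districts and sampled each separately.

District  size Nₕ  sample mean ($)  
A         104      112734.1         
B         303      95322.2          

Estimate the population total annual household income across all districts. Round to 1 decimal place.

Population total = Σ Nₕ·x̄ₕ (each stratum's size times its mean).
104·112734.1 + 303·95322.2 = 11724346.4 + 28882626.6 = 40606973.0.

40606973.0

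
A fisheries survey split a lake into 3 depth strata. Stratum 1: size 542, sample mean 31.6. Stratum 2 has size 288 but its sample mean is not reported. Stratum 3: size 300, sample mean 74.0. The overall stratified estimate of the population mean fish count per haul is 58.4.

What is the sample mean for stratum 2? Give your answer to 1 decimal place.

92.6

N = 542 + 288 + 300 = 1130.
Overall total = μ·N = 58.4·1130 = 65992.
Subtract the known strata: 542·31.6 + 300·74.0 = 39327.2.
Remaining total for stratum 2: 65992 − 39327.2 = 26664.8.
Divide by its size: 26664.8 / 288 = 92.586... → 92.6.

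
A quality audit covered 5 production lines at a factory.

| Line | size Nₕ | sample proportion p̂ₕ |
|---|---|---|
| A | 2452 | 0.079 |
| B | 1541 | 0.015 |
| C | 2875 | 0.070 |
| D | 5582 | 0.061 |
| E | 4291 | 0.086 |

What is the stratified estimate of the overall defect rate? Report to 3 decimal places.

N = 2452 + 1541 + 2875 + 5582 + 4291 = 16741.
Overall proportion = Σ (Nₕ/N)·p̂ₕ.
Σ Nₕp̂ₕ = 193.708 + 23.115 + 201.25 + 340.502 + 369.026 = 1127.601.
1127.601 / 16741 = 0.06736... → 0.067.

0.067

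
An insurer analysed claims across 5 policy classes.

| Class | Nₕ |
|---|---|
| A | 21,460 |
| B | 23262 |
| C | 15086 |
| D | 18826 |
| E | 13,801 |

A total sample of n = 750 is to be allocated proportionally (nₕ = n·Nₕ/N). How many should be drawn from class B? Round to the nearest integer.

Share of class B = 23262/92435 = 0.25166.
Allocate 750 × 0.25166 = 188.743... → 189.

189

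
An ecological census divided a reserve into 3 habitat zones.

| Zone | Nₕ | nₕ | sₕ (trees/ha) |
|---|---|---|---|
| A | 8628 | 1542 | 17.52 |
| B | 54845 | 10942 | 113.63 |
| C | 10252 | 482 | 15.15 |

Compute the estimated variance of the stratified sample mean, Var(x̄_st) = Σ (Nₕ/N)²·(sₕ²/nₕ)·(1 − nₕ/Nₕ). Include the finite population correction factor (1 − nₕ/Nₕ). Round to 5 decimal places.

0.53376

N = 73725. Term for each stratum: Wₕ²sₕ²/nₕ·(1−nₕ/Nₕ).
Var(x̄_st) = 0.00223906 + 0.52274631 + 0.00877509 = 0.53376047 → 0.53376.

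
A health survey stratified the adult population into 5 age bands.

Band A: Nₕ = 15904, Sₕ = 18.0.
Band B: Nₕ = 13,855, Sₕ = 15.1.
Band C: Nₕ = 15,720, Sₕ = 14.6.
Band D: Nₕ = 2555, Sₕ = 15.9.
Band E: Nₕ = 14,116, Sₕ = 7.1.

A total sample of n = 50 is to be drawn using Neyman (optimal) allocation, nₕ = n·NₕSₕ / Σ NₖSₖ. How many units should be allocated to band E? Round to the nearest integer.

A: NₕSₕ = 15904·18.0 = 286272
B: NₕSₕ = 13855·15.1 = 209210.5
C: NₕSₕ = 15720·14.6 = 229512
D: NₕSₕ = 2555·15.9 = 40624.5
E: NₕSₕ = 14116·7.1 = 100223.6
Σ NₕSₕ = 865842.6.
n_E = 50·100223.6/865842.6 = 5.788... → 6.

6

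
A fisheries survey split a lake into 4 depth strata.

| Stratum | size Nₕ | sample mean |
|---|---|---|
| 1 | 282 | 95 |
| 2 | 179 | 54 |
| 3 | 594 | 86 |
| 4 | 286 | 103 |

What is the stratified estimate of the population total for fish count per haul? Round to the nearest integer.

1: 282·95 = 26790
2: 179·54 = 9666
3: 594·86 = 51084
4: 286·103 = 29458
τ̂ = Σ Nₕx̄ₕ = 116998.

116998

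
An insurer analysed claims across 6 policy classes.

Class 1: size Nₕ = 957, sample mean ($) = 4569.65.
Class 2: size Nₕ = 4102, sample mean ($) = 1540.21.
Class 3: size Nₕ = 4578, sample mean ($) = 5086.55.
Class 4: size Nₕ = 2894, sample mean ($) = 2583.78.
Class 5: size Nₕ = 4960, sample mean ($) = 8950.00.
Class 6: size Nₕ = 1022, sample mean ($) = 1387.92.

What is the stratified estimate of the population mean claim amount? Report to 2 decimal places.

4713.73

N = 957 + 4102 + 4578 + 2894 + 4960 + 1022 = 18513.
Weight each subgroup mean by Nₕ/N and sum.
Σ Nₕx̄ₕ = 957·4569.65 + 4102·1540.21 + 4578·5086.55 + 2894·2583.78 + 4960·8950.00 + 1022·1387.92 = 4373155.05 + 6317941.42 + 23286225.9 + 7477459.32 + 44392000 + 1418454.24 = 87265235.93.
Divide by N: 87265235.93 / 18513 = 4713.7274... → 4713.73.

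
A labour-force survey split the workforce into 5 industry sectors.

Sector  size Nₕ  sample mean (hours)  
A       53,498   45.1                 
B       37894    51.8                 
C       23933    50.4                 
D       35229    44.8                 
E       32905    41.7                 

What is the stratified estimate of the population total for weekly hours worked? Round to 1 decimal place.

8532289.9

Population total = Σ Nₕ·x̄ₕ (each stratum's size times its mean).
53498·45.1 + 37894·51.8 + 23933·50.4 + 35229·44.8 + 32905·41.7 = 2412759.8 + 1962909.2 + 1206223.2 + 1578259.2 + 1372138.5 = 8532289.9.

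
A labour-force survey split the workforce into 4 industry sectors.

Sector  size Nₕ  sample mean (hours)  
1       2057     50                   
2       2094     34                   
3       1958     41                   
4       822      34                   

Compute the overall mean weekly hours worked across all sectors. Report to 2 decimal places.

40.73

N = 6931; weights Wₕ = Nₕ/N = (0.2968, 0.3021, 0.2825, 0.1186).
x̄_st = Σ Wₕ·x̄ₕ = 0.2968·50 + 0.3021·34 + 0.2825·41 + 0.1186·34 ≈ 40.7260...
→ 40.73.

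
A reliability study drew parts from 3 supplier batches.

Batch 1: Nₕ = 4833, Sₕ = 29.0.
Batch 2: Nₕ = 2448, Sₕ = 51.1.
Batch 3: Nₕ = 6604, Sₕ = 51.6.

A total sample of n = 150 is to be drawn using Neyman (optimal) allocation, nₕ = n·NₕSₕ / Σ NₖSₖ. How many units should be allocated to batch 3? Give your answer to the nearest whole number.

1: NₕSₕ = 4833·29.0 = 140157
2: NₕSₕ = 2448·51.1 = 125092.8
3: NₕSₕ = 6604·51.6 = 340766.4
Σ NₕSₕ = 606016.2.
n_3 = 150·340766.4/606016.2 = 84.346... → 84.

84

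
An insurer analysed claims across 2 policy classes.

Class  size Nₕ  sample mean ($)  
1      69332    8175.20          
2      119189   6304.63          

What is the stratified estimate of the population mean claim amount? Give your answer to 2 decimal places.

6992.57

N = 188521; weights Wₕ = Nₕ/N = (0.3678, 0.6322).
x̄_st = Σ Wₕ·x̄ₕ = 0.3678·8175.20 + 0.6322·6304.63 ≈ 6992.5659...
→ 6992.57.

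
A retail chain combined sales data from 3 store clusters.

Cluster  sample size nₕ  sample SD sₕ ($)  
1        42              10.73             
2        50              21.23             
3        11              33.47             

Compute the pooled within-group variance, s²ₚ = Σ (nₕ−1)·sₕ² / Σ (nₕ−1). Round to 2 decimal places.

380.08

1: (42−1)·10.73² = 41·115.1329 = 4720.4489
2: (50−1)·21.23² = 49·450.7129 = 22084.9321
3: (11−1)·33.47² = 10·1120.2409 = 11202.409
Numerator = 38007.79; denominator = Σ(nₕ−1) = 100.
s²ₚ = 38007.79/100 = 380.0779 → 380.08.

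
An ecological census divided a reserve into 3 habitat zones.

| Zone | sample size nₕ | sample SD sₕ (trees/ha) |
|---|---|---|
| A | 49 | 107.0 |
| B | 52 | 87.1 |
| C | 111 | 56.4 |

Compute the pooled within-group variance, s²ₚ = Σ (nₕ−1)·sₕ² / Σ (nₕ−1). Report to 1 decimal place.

6154.9

Degrees of freedom: 48 + 51 + 110 = 209.
Σ(nₕ−1)sₕ² = 48·11449 + 51·7586.41 + 110·3180.96 = 1286364.51.
s²ₚ = 1286364.51 / 209 = 6154.854... → 6154.9.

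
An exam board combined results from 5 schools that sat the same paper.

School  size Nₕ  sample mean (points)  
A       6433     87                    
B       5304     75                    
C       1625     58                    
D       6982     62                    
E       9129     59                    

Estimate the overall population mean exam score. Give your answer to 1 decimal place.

N = 29473; weights Wₕ = Nₕ/N = (0.2183, 0.1800, 0.0551, 0.2369, 0.3097).
x̄_st = Σ Wₕ·x̄ₕ = 0.2183·87 + 0.1800·75 + 0.0551·58 + 0.2369·62 + 0.3097·59 ≈ 68.646...
→ 68.6.

68.6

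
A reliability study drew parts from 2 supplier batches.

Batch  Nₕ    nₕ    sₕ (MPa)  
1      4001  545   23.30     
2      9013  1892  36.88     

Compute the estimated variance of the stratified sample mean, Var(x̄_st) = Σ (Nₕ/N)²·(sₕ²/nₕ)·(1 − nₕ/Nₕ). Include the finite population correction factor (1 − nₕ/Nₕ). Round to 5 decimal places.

N = 13014; Wₕ = Nₕ/N.
batch 1: (4001/13014)²·23.30²/545·(1 − 545/4001) = 0.08132724
batch 2: (9013/13014)²·36.88²/1892·(1 − 1892/9013) = 0.27242656
Sum = 0.35375380 → 0.35375.

0.35375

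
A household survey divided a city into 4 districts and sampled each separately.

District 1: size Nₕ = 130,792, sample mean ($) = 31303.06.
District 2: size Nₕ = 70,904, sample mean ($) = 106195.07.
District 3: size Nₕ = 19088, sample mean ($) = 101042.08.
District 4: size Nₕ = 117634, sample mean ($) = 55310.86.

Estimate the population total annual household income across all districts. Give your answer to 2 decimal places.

Population total = Σ Nₕ·x̄ₕ (each stratum's size times its mean).
130792·31303.06 + 70904·106195.07 + 19088·101042.08 + 117634·55310.86 = 4094189823.52 + 7529655243.28 + 1928691223.04 + 6506437705.24 = 20058973995.08.

20058973995.08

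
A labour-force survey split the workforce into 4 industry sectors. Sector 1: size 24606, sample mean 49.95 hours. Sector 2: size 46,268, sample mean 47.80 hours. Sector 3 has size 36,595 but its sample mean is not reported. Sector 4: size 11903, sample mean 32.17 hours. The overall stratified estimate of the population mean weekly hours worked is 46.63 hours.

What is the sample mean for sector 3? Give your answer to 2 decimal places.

Σ Nₕx̄ₕ = N·μ, so 36595·x̄_3 = 119372·46.63 − (24606·49.95 + 46268·47.80 + 11903·32.17).
= 5566316.36 − 3823599.61 = 1742716.75.
x̄_3 = 1742716.75 / 36595 = 47.6217... → 47.62.

47.62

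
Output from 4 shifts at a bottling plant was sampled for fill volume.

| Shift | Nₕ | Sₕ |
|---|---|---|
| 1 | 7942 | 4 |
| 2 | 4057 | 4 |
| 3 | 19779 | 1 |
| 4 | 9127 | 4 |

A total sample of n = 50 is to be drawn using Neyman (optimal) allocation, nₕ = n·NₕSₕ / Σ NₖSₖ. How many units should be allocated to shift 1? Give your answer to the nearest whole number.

1: NₕSₕ = 7942·4 = 31768
2: NₕSₕ = 4057·4 = 16228
3: NₕSₕ = 19779·1 = 19779
4: NₕSₕ = 9127·4 = 36508
Σ NₕSₕ = 104283.
n_1 = 50·31768/104283 = 15.232... → 15.

15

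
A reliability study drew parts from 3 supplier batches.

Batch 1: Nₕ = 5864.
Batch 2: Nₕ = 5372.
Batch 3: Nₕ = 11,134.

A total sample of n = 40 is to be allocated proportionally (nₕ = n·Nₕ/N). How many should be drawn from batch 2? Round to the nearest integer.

Share of batch 2 = 5372/22370 = 0.24014.
Allocate 40 × 0.24014 = 9.606... → 10.

10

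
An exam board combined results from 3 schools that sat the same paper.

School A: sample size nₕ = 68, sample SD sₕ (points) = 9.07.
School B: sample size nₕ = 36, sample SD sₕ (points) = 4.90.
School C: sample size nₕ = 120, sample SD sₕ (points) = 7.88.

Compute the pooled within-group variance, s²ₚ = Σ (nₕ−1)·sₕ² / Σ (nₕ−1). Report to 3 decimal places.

A: (68−1)·9.07² = 67·82.2649 = 5511.7483
B: (36−1)·4.90² = 35·24.01 = 840.35
C: (120−1)·7.88² = 119·62.0944 = 7389.2336
Numerator = 13741.3319; denominator = Σ(nₕ−1) = 221.
s²ₚ = 13741.3319/221 = 62.17797... → 62.178.

62.178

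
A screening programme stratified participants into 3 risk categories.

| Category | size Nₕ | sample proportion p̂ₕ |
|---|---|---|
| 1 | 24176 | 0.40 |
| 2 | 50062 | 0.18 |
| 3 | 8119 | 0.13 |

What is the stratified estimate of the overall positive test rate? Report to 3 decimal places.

Wₕ = Nₕ/N with N = 82357: 0.2936, 0.6079, 0.0986.
p̂_st = 0.2936·0.40 + 0.6079·0.18 + 0.0986·0.13 ≈ 0.23965... → 0.240.

0.240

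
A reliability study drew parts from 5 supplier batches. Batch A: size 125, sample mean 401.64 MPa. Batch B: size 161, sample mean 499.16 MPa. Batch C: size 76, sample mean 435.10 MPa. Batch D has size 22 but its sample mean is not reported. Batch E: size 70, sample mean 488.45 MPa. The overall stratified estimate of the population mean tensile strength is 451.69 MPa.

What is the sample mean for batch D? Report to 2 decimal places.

329.02

Σ Nₕx̄ₕ = N·μ, so 22·x̄_D = 454·451.69 − (125·401.64 + 161·499.16 + 76·435.10 + 70·488.45).
= 205067.26 − 197828.86 = 7238.4.
x̄_D = 7238.4 / 22 = 329.0182... → 329.02.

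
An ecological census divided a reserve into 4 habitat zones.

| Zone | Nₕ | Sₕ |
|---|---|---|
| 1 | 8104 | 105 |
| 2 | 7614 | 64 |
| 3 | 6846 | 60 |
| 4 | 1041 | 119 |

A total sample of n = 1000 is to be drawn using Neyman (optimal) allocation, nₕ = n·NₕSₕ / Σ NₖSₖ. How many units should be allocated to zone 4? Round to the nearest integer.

1: NₕSₕ = 8104·105 = 850920
2: NₕSₕ = 7614·64 = 487296
3: NₕSₕ = 6846·60 = 410760
4: NₕSₕ = 1041·119 = 123879
Σ NₕSₕ = 1872855.
n_4 = 1000·123879/1872855 = 66.144... → 66.

66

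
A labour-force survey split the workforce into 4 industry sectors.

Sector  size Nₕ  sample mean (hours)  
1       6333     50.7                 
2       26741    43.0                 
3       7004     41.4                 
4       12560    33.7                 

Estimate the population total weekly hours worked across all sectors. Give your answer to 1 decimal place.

2184183.7

Estimate total by summing Nₕ·x̄ₕ over strata.
6333·50.7 + 26741·43.0 + 7004·41.4 + 12560·33.7 = 321083.1 + 1149863 + 289965.6 + 423272 = 2184183.7.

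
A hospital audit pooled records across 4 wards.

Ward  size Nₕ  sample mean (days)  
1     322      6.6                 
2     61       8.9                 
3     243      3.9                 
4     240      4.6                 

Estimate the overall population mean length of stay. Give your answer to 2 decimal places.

5.45

N = 866; weights Wₕ = Nₕ/N = (0.3718, 0.0704, 0.2806, 0.2771).
x̄_st = Σ Wₕ·x̄ₕ = 0.3718·6.6 + 0.0704·8.9 + 0.2806·3.9 + 0.2771·4.6 ≈ 5.4501...
→ 5.45.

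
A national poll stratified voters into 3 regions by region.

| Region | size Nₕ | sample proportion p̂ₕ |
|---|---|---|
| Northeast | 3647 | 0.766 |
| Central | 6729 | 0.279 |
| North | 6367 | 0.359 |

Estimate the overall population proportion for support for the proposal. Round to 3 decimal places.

N = 3647 + 6729 + 6367 = 16743.
Overall proportion = Σ (Nₕ/N)·p̂ₕ.
Σ Nₕp̂ₕ = 2793.602 + 1877.391 + 2285.753 = 6956.746.
6956.746 / 16743 = 0.41550... → 0.416.

0.416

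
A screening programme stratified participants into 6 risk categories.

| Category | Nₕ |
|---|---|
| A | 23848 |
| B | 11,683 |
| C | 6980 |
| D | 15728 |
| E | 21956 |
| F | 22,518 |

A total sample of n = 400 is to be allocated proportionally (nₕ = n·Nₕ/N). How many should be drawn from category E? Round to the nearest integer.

Share of category E = 21956/102713 = 0.21376.
Allocate 400 × 0.21376 = 85.504... → 86.

86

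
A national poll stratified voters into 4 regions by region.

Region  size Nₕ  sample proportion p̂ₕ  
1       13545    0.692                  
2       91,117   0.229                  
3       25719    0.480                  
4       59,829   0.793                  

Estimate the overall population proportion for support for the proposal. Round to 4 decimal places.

0.4733

N = 13545 + 91117 + 25719 + 59829 = 190210.
Overall proportion = Σ (Nₕ/N)·p̂ₕ.
Σ Nₕp̂ₕ = 9373.14 + 20865.793 + 12345.12 + 47444.397 = 90028.45.
90028.45 / 190210 = 0.473311... → 0.4733.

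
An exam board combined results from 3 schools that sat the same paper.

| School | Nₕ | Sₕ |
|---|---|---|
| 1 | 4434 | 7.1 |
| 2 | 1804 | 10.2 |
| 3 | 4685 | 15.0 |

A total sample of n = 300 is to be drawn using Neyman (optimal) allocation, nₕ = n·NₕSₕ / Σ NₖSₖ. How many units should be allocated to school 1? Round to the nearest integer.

1: NₕSₕ = 4434·7.1 = 31481.4
2: NₕSₕ = 1804·10.2 = 18400.8
3: NₕSₕ = 4685·15.0 = 70275
Σ NₕSₕ = 120157.2.
n_1 = 300·31481.4/120157.2 = 78.601... → 79.

79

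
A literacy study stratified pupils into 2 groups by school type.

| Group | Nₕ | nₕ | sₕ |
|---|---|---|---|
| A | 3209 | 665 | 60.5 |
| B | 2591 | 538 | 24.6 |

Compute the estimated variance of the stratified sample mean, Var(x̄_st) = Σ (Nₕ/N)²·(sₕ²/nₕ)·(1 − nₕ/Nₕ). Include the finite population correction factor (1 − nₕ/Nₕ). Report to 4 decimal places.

N = 5800; Wₕ = Nₕ/N.
group A: (3209/5800)²·60.5²/665·(1 − 665/3209) = 1.3357339
group B: (2591/5800)²·24.6²/538·(1 − 538/2591) = 0.1778641
Sum = 1.5135980 → 1.5136.

1.5136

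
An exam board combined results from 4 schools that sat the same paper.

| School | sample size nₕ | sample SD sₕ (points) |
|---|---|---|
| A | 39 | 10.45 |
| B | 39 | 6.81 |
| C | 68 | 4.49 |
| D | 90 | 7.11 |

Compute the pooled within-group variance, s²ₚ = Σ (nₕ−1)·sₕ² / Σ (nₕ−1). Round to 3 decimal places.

50.698

A: (39−1)·10.45² = 38·109.2025 = 4149.695
B: (39−1)·6.81² = 38·46.3761 = 1762.2918
C: (68−1)·4.49² = 67·20.1601 = 1350.7267
D: (90−1)·7.11² = 89·50.5521 = 4499.1369
Numerator = 11761.8504; denominator = Σ(nₕ−1) = 232.
s²ₚ = 11761.8504/232 = 50.69763... → 50.698.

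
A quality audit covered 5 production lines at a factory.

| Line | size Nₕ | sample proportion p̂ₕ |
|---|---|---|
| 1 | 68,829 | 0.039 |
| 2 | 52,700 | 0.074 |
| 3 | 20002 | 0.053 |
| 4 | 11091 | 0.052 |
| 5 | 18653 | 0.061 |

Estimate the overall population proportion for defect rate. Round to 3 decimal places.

Wₕ = Nₕ/N with N = 171275: 0.4019, 0.3077, 0.1168, 0.0648, 0.1089.
p̂_st = 0.4019·0.039 + 0.3077·0.074 + 0.1168·0.053 + 0.0648·0.052 + 0.1089·0.061 ≈ 0.05464... → 0.055.

0.055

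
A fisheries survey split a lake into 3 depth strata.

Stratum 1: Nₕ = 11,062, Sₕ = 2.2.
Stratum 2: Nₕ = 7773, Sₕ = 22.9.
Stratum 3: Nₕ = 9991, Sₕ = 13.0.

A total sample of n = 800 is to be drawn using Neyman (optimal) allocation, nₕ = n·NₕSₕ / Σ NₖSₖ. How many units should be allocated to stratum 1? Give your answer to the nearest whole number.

1: NₕSₕ = 11062·2.2 = 24336.4
2: NₕSₕ = 7773·22.9 = 178001.7
3: NₕSₕ = 9991·13.0 = 129883
Σ NₕSₕ = 332221.1.
n_1 = 800·24336.4/332221.1 = 58.603... → 59.

59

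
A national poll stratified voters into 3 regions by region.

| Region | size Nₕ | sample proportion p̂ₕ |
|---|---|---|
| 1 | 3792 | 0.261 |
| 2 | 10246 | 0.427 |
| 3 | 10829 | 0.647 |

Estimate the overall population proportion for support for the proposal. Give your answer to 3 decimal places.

N = 3792 + 10246 + 10829 = 24867.
Overall proportion = Σ (Nₕ/N)·p̂ₕ.
Σ Nₕp̂ₕ = 989.712 + 4375.042 + 7006.363 = 12371.117.
12371.117 / 24867 = 0.49749... → 0.497.

0.497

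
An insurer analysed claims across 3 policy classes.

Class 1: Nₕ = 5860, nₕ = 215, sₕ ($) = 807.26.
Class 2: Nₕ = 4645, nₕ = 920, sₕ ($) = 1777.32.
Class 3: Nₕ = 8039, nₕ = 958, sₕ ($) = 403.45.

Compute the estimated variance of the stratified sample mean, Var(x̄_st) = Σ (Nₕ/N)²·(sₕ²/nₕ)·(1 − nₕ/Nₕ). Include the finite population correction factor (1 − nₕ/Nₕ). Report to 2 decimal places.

492.46

N = 18544; Wₕ = Nₕ/N.
class 1: (5860/18544)²·807.26²/215·(1 − 215/5860) = 291.57020
class 2: (4645/18544)²·1777.32²/920·(1 − 920/4645) = 172.76214
class 3: (8039/18544)²·403.45²/958·(1 − 958/8039) = 28.12572
Sum = 492.45807 → 492.46.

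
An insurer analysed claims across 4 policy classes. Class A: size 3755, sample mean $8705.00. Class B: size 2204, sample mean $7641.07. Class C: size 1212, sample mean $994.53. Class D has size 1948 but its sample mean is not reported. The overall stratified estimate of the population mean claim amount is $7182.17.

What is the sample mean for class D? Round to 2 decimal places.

Σ Nₕx̄ₕ = N·μ, so 1948·x̄_D = 9119·7182.17 − (3755·8705.00 + 2204·7641.07 + 1212·994.53).
= 65494208.23 − 50733563.64 = 14760644.59.
x̄_D = 14760644.59 / 1948 = 7577.3330... → 7577.33.

7577.33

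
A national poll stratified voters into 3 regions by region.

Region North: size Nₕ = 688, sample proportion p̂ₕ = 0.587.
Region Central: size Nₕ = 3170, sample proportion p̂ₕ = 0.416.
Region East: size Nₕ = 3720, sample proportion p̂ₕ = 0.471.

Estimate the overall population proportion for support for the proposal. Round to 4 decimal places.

0.4585

N = 688 + 3170 + 3720 = 7578.
Overall proportion = Σ (Nₕ/N)·p̂ₕ.
Σ Nₕp̂ₕ = 403.856 + 1318.72 + 1752.12 = 3474.696.
3474.696 / 7578 = 0.458524... → 0.4585.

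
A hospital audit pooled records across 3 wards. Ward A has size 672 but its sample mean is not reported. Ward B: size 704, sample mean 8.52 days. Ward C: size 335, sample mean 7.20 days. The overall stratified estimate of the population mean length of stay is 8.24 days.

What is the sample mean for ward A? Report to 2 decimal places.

Σ Nₕx̄ₕ = N·μ, so 672·x̄_A = 1711·8.24 − (704·8.52 + 335·7.20).
= 14098.64 − 8410.08 = 5688.56.
x̄_A = 5688.56 / 672 = 8.4651... → 8.47.

8.47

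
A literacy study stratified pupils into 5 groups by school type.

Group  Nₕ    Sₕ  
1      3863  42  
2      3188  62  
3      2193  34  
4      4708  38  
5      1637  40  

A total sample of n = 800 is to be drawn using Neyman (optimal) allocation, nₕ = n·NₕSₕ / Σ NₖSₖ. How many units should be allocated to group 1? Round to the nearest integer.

1: NₕSₕ = 3863·42 = 162246
2: NₕSₕ = 3188·62 = 197656
3: NₕSₕ = 2193·34 = 74562
4: NₕSₕ = 4708·38 = 178904
5: NₕSₕ = 1637·40 = 65480
Σ NₕSₕ = 678848.
n_1 = 800·162246/678848 = 191.202... → 191.

191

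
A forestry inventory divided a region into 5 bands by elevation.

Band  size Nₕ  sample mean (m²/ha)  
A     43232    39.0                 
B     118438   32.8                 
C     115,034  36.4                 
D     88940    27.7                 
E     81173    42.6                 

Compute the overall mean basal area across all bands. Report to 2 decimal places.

35.09

N = 446817; weights Wₕ = Nₕ/N = (0.0968, 0.2651, 0.2575, 0.1991, 0.1817).
x̄_st = Σ Wₕ·x̄ₕ = 0.0968·39.0 + 0.2651·32.8 + 0.2575·36.4 + 0.1991·27.7 + 0.1817·42.6 ≈ 35.0919...
→ 35.09.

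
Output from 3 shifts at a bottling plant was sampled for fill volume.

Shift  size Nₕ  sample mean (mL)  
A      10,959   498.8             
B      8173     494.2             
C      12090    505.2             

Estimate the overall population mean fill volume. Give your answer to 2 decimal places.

x̄_st = (Σ Nₕx̄ₕ) / (Σ Nₕ) = (10959·498.8 + 8173·494.2 + 12090·505.2) / 31222
= 15613313.8 / 31222 = 500.0741... → 500.07.

500.07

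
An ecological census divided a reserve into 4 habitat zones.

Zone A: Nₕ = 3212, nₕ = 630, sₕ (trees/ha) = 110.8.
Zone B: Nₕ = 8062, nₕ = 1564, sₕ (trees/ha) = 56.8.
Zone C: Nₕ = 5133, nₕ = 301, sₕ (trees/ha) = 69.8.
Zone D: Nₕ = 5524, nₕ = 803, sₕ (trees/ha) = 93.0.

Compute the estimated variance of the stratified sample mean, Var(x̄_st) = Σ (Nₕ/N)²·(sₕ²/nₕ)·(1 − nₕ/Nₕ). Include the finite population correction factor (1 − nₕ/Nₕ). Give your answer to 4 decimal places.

N = 21931; Wₕ = Nₕ/N.
zone A: (3212/21931)²·110.8²/630·(1 − 630/3212) = 0.3360113
zone B: (8062/21931)²·56.8²/1564·(1 − 1564/8062) = 0.2246806
zone C: (5133/21931)²·69.8²/301·(1 − 301/5133) = 0.8346909
zone D: (5524/21931)²·93.0²/803·(1 − 803/5524) = 0.5840112
Sum = 1.9793939 → 1.9794.

1.9794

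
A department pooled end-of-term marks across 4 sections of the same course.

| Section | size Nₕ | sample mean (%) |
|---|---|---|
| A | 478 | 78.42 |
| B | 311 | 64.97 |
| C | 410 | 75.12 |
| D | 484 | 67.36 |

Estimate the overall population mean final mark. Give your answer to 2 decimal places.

71.95

N = 1683; weights Wₕ = Nₕ/N = (0.2840, 0.1848, 0.2436, 0.2876).
x̄_st = Σ Wₕ·x̄ₕ = 0.2840·78.42 + 0.1848·64.97 + 0.2436·75.12 + 0.2876·67.36 ≈ 71.9500...
→ 71.95.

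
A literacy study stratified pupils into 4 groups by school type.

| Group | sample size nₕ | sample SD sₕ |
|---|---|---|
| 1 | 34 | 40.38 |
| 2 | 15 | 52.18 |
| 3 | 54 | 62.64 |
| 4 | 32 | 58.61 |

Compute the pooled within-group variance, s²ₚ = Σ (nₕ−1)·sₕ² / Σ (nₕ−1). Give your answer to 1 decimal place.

Degrees of freedom: 33 + 14 + 53 + 31 = 131.
Σ(nₕ−1)sₕ² = 33·1630.5444 + 14·2722.7524 + 53·3923.7696 + 31·3435.1321 = 406375.3827.
s²ₚ = 406375.3827 / 131 = 3102.102... → 3102.1.

3102.1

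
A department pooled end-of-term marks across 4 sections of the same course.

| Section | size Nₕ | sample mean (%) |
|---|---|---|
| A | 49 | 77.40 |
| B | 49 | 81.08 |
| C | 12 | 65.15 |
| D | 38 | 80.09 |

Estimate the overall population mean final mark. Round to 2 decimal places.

N = 49 + 49 + 12 + 38 = 148.
Overall mean = Σ (Nₕ/N)·x̄ₕ — weight by population share, not a simple average.
Σ Nₕx̄ₕ = 49·77.40 + 49·81.08 + 12·65.15 + 38·80.09 = 3792.6 + 3972.92 + 781.8 + 3043.42 = 11590.74.
Divide by N: 11590.74 / 148 = 78.3158... → 78.32.

78.32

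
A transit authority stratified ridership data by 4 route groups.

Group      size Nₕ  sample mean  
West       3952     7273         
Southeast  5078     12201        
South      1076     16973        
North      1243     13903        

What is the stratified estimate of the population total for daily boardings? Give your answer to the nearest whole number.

126243951

Population total = Σ Nₕ·x̄ₕ (each stratum's size times its mean).
3952·7273 + 5078·12201 + 1076·16973 + 1243·13903 = 28742896 + 61956678 + 18262948 + 17281429 = 126243951.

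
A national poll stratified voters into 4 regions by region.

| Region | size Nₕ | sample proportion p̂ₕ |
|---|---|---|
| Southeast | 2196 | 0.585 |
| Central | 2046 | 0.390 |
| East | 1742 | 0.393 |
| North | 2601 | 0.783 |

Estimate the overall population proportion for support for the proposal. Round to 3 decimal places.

N = 2196 + 2046 + 1742 + 2601 = 8585.
Overall proportion = Σ (Nₕ/N)·p̂ₕ.
Σ Nₕp̂ₕ = 1284.66 + 797.94 + 684.606 + 2036.583 = 4803.789.
4803.789 / 8585 = 0.55956... → 0.560.

0.560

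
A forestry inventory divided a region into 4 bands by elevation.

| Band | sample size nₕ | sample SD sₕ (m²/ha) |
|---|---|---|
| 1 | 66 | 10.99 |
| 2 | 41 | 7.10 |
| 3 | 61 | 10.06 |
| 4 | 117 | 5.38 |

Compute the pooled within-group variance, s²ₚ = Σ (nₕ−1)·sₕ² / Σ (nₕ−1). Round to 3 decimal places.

1: (66−1)·10.99² = 65·120.7801 = 7850.7065
2: (41−1)·7.10² = 40·50.41 = 2016.4
3: (61−1)·10.06² = 60·101.2036 = 6072.216
4: (117−1)·5.38² = 116·28.9444 = 3357.5504
Numerator = 19296.8729; denominator = Σ(nₕ−1) = 281.
s²ₚ = 19296.8729/281 = 68.67215... → 68.672.

68.672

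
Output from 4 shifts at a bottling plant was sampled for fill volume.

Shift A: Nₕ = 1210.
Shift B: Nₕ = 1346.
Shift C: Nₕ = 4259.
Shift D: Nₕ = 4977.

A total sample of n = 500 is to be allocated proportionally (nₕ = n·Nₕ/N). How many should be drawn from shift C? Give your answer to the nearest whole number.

Share of shift C = 4259/11792 = 0.36118.
Allocate 500 × 0.36118 = 180.589... → 181.

181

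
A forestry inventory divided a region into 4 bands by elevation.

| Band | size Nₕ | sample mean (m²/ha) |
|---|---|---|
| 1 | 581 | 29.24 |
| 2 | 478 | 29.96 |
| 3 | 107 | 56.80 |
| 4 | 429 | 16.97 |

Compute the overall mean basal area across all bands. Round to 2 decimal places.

N = 581 + 478 + 107 + 429 = 1595.
The stratified mean weights each stratum mean by its population share Nₕ/N.
Σ Nₕx̄ₕ = 581·29.24 + 478·29.96 + 107·56.80 + 429·16.97 = 16988.44 + 14320.88 + 6077.6 + 7280.13 = 44667.05.
Divide by N: 44667.05 / 1595 = 28.0044... → 28.00.

28.00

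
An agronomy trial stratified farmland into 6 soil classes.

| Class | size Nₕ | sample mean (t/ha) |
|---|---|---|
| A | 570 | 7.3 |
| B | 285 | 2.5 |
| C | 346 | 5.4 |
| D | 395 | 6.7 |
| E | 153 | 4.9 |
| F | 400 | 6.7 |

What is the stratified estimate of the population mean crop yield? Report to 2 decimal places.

N = 2149; weights Wₕ = Nₕ/N = (0.2652, 0.1326, 0.1610, 0.1838, 0.0712, 0.1861).
x̄_st = Σ Wₕ·x̄ₕ = 0.2652·7.3 + 0.1326·2.5 + 0.1610·5.4 + 0.1838·6.7 + 0.0712·4.9 + 0.1861·6.7 ≈ 5.9647...
→ 5.96.

5.96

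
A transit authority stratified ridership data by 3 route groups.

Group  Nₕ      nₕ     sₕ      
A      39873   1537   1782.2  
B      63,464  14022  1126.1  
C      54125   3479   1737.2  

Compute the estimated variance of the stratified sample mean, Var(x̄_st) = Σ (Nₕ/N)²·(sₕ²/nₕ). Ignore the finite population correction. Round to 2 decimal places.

249.69

N = 157462. Term for each stratum: Wₕ²sₕ²/nₕ.
Var(x̄_st) = 132.50898 + 14.69086 + 102.49189 = 249.69173 → 249.69.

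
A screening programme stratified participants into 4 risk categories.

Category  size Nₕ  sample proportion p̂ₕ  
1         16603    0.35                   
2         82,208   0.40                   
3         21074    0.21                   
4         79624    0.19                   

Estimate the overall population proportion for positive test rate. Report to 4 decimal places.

N = 16603 + 82208 + 21074 + 79624 = 199509.
Overall proportion = Σ (Nₕ/N)·p̂ₕ.
Σ Nₕp̂ₕ = 5811.05 + 32883.2 + 4425.54 + 15128.56 = 58248.35.
58248.35 / 199509 = 0.291959... → 0.2920.

0.2920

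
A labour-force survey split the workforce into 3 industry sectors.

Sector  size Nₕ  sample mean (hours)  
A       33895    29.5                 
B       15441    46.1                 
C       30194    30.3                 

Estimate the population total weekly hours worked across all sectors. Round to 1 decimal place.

2626610.8

A: 33895·29.5 = 999902.5
B: 15441·46.1 = 711830.1
C: 30194·30.3 = 914878.2
τ̂ = Σ Nₕx̄ₕ = 2626610.8.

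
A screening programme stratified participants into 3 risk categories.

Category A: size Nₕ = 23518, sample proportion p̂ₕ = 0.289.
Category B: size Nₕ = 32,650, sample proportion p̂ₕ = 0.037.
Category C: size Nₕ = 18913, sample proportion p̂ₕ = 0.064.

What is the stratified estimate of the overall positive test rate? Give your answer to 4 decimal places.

Wₕ = Nₕ/N with N = 75081: 0.3132, 0.4349, 0.2519.
p̂_st = 0.3132·0.289 + 0.4349·0.037 + 0.2519·0.064 ≈ 0.122737... → 0.1227.

0.1227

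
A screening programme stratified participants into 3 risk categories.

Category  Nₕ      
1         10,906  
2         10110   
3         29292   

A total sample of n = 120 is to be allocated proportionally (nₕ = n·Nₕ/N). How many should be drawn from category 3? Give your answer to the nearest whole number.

N = 10906 + 10110 + 29292 = 50308.
n_3 = 120·29292/50308 = 69.870... → 70.

70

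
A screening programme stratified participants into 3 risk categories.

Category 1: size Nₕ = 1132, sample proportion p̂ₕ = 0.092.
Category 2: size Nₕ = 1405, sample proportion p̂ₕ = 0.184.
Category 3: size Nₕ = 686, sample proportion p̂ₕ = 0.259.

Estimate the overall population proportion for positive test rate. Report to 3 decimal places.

0.168

N = 1132 + 1405 + 686 = 3223.
Overall proportion = Σ (Nₕ/N)·p̂ₕ.
Σ Nₕp̂ₕ = 104.144 + 258.52 + 177.674 = 540.338.
540.338 / 3223 = 0.16765... → 0.168.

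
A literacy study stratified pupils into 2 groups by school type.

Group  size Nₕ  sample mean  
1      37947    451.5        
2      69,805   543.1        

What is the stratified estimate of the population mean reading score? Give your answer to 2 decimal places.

x̄_st = (Σ Nₕx̄ₕ) / (Σ Nₕ) = (37947·451.5 + 69805·543.1) / 107752
= 55044166 / 107752 = 510.8412... → 510.84.

510.84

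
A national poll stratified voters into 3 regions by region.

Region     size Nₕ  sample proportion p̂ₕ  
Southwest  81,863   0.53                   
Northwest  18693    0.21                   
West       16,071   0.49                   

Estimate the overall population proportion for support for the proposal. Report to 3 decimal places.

N = 81863 + 18693 + 16071 = 116627.
Overall proportion = Σ (Nₕ/N)·p̂ₕ.
Σ Nₕp̂ₕ = 43387.39 + 3925.53 + 7874.79 = 55187.71.
55187.71 / 116627 = 0.47320... → 0.473.

0.473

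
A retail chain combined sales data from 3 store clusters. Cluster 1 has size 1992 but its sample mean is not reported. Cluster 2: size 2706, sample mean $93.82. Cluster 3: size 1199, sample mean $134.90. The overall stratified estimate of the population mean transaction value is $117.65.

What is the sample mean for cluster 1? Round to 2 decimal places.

139.64

Σ Nₕx̄ₕ = N·μ, so 1992·x̄_1 = 5897·117.65 − (2706·93.82 + 1199·134.90).
= 693782.05 − 415622.02 = 278160.03.
x̄_1 = 278160.03 / 1992 = 139.6386... → 139.64.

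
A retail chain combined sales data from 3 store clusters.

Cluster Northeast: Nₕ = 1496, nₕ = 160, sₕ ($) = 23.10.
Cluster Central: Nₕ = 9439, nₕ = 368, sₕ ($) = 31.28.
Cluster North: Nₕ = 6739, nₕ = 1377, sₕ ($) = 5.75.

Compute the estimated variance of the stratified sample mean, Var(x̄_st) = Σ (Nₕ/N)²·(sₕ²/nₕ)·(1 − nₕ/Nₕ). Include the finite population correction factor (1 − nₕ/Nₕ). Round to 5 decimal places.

N = 17674. Term for each stratum: Wₕ²sₕ²/nₕ·(1−nₕ/Nₕ).
Var(x̄_st) = 0.02133891 + 0.72878113 + 0.00277750 = 0.75289755 → 0.75290.

0.75290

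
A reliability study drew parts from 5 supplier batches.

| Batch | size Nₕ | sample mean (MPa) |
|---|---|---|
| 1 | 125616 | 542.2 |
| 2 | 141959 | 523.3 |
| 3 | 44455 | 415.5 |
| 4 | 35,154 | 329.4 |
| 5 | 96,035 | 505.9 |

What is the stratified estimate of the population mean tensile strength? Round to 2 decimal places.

N = 443219; weights Wₕ = Nₕ/N = (0.2834, 0.3203, 0.1003, 0.0793, 0.2167).
x̄_st = Σ Wₕ·x̄ₕ = 0.2834·542.2 + 0.3203·523.3 + 0.1003·415.5 + 0.0793·329.4 + 0.2167·505.9 ≈ 498.6948...
→ 498.69.

498.69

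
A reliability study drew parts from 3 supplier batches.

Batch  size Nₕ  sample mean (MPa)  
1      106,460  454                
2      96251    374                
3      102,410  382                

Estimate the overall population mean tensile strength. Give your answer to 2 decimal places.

x̄_st = (Σ Nₕx̄ₕ) / (Σ Nₕ) = (106460·454 + 96251·374 + 102410·382) / 305121
= 123451334 / 305121 = 404.5980... → 404.60.

404.60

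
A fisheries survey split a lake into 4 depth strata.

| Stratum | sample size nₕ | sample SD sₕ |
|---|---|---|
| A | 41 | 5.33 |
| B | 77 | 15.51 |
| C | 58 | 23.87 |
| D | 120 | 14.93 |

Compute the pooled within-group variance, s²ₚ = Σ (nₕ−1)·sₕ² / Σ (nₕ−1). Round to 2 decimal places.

A: (41−1)·5.33² = 40·28.4089 = 1136.356
B: (77−1)·15.51² = 76·240.5601 = 18282.5676
C: (58−1)·23.87² = 57·569.7769 = 32477.2833
D: (120−1)·14.93² = 119·222.9049 = 26525.6831
Numerator = 78421.89; denominator = Σ(nₕ−1) = 292.
s²ₚ = 78421.89/292 = 268.5681... → 268.57.

268.57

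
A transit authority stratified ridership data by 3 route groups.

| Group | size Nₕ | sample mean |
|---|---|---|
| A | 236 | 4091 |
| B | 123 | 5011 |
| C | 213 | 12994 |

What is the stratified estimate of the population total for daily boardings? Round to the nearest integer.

Estimate total by summing Nₕ·x̄ₕ over strata.
236·4091 + 123·5011 + 213·12994 = 965476 + 616353 + 2767722 = 4349551.

4349551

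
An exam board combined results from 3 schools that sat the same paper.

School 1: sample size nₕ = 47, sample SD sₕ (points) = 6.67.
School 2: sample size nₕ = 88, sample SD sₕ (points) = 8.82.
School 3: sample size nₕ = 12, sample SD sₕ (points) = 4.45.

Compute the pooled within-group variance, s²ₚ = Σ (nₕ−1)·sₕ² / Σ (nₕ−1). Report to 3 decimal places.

62.724

Degrees of freedom: 46 + 87 + 11 = 144.
Σ(nₕ−1)sₕ² = 46·44.4889 + 87·77.7924 + 11·19.8025 = 9032.2557.
s²ₚ = 9032.2557 / 144 = 62.72400... → 62.724.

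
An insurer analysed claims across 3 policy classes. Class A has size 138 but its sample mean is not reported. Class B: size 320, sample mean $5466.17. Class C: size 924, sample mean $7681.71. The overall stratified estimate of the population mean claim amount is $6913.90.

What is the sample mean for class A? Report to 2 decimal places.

5129.97

Σ Nₕx̄ₕ = N·μ, so 138·x̄_A = 1382·6913.90 − (320·5466.17 + 924·7681.71).
= 9555009.8 − 8847074.44 = 707935.36.
x̄_A = 707935.36 / 138 = 5129.9664... → 5129.97.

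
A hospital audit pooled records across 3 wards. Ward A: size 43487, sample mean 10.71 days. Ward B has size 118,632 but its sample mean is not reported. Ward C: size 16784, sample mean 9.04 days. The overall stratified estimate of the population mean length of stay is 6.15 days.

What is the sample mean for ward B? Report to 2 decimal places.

4.07

N = 43487 + 118632 + 16784 = 178903.
Overall total = μ·N = 6.15·178903 = 1100253.45.
Subtract the known strata: 43487·10.71 + 16784·9.04 = 617473.13.
Remaining total for ward B: 1100253.45 − 617473.13 = 482780.32.
Divide by its size: 482780.32 / 118632 = 4.0696... → 4.07.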